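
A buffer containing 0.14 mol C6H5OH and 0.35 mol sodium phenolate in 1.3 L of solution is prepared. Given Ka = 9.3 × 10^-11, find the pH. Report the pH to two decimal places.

pH = 10.43

pKa = −log(9.3 × 10^-11) = 10.032
Henderson–Hasselbalch: pH = pKa + log([C6H5O-]/[C6H5OH]) = 10.032 + log(0.35/0.14)
pH = 10.032 + (+0.398) = 10.43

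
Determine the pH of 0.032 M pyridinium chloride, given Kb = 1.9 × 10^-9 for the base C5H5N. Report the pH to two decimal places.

C5H5NH+ is the conjugate acid of the weak base C5H5N.
Ka = Kw/Kb = 1.0×10^-14 / 1.9 × 10^-9 = 5.26 × 10^-6
Ka = [H+]²/(0.032 − [H+]) = 5.26 × 10^-6
Since Ka ≪ C₀, [H+] ≈ √(Ka·C₀) = 4.10 × 10^-4 M.
([H+]/C₀ = 1.3% < 5%, so the approximation holds.)
pH = −log[H+] = −log(4.10 × 10^-4) = 3.39

pH = 3.39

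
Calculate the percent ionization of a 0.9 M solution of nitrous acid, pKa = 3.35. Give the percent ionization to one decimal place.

2.2%

HNO2 ⇌ NO2- + H+; let x = [H+] at equilibrium.
Ka = 10^(−3.35) = 4.47 × 10^-4
x ≈ √(Ka·C₀) = √(4.47 × 10^-4 × 0.9) = 2.01 × 10^-2 M
% ionization = x/C₀ × 100% = 2.01 × 10^-2/0.9 × 100% = 2.2%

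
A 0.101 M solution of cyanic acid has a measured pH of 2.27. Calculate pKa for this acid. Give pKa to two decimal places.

pKa = 3.52

[H+] = 10^(-2.27) = 5.37 × 10^-3 M
At equilibrium [HA] = 0.101 − 5.37 × 10^-3 = 9.56 × 10^-2 M
Ka = [H+][A-]/[HA] = (5.37 × 10^-3)² / 9.56 × 10^-2 = 3.02 × 10^-4
pKa = -log(3.02 × 10^-4) = 3.52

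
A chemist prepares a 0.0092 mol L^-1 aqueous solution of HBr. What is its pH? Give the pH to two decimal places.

pH = 2.04

HBr is a strong acid and dissociates completely, so [H+] = 0.0092 M.
pH = -log(0.0092) = 2.04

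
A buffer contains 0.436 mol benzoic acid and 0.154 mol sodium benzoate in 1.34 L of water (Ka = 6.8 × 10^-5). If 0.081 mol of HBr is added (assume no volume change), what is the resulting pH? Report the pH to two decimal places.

pH = 3.32

After neutralization: n(C6H5COOH) = 0.517 mol, n(C6H5COO-) = 0.073 mol.
pKa = −log(6.8 × 10^-5) = 4.167
Henderson–Hasselbalch with mole ratio 0.073/0.517: pH = 4.167 + (-0.850)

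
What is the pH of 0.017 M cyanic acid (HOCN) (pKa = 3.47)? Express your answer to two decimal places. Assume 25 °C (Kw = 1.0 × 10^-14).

HOCN ⇌ OCN- + H+
Ka = 10^(−3.47) = 3.39 × 10^-4
From the ICE table, Ka = [H+]²/(0.017 − [H+]) = 3.39 × 10^-4.
Here C₀/Ka ≈ 50.1, so the small-[H+] approximation fails. Use the quadratic:
[H+] = [−0.000339 + √(0.000339² + 2.31e-05)]/2 = 2.24 × 10^-3 M
pH = −log[H+] = −log(2.24 × 10^-3) = 2.65

pH = 2.65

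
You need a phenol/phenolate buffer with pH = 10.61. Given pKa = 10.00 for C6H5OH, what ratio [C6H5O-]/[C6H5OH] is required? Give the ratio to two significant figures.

ratio = 4.1

pH = pKa + log(r) ⇒ log(r) = 10.61 − 10.00 = +0.61
r = [C6H5O-]/[C6H5OH] = 10^(+0.61) = 4.07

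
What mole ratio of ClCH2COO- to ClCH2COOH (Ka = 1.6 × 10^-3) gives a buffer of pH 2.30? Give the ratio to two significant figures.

pKa = -log(1.6 × 10^-3) = 2.796
pH = pKa + log(r) ⇒ log(r) = 2.30 − 2.796 = -0.496
r = [ClCH2COO-]/[ClCH2COOH] = 10^(-0.496) = 0.319

ratio = 0.32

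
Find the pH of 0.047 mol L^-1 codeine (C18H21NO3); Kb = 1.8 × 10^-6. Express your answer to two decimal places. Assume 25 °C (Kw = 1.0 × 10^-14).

pH = 10.46

C18H21NO3 + H2O ⇌ C18H22NO3+ + OH-
Kb = [OH-]²/(0.047 − [OH-]) = 1.8 × 10^-6
Since Kb ≪ C₀, [OH-] ≈ √(Kb·C₀) = 2.91 × 10^-4 M.
Check: 0.62% ionized — well under 5%, approximation valid.
pOH = 3.54, so pH = 14.00 − pOH = 10.46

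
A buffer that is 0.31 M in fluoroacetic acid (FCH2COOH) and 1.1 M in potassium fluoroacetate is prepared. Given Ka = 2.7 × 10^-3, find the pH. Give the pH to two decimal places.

pH = 3.12

pKa = −log(2.7 × 10^-3) = 2.569
Henderson–Hasselbalch: pH = pKa + log([FCH2COO-]/[FCH2COOH]) = 2.569 + log(1.1/0.31)
pH = 2.569 + (+0.550) = 3.12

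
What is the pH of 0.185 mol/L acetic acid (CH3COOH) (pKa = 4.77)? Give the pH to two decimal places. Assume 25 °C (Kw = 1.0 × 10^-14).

CH3COOH ⇌ CH3COO- + H+
Ka = 10^(−4.77) = 1.70 × 10^-5
From the ICE table, Ka = [H+]²/(0.185 − [H+]) = 1.70 × 10^-5.
Neglecting [H+] in the denominator: [H+] = √(1.70 × 10^-5 × 0.185) = 1.77 × 10^-3 M
pH = −log(1.77 × 10^-3) = 2.75

pH = 2.75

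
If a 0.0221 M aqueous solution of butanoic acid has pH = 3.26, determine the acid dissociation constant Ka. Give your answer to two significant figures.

[H+] = 10^(-3.26) = 5.50 × 10^-4 M
At equilibrium [HA] = 0.0221 − 5.50 × 10^-4 = 2.16 × 10^-2 M
Ka = [H+][A-]/[HA] = (5.50 × 10^-4)² / 2.16 × 10^-2 = 1.4 × 10^-5

Ka = 1.4 × 10^-5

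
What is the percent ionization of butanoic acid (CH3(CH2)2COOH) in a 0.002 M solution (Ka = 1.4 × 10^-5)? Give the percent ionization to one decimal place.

8.0%

CH3(CH2)2COOH ⇌ CH3(CH2)2COO- + H+; let x = [H+] at equilibrium.
Solve x² + 1.4e-05x − 2.8e-08 = 0 → x = 1.60 × 10^-4 M
Fraction ionized = 1.60 × 10^-4 / 0.002 = 0.0800 → 8.0%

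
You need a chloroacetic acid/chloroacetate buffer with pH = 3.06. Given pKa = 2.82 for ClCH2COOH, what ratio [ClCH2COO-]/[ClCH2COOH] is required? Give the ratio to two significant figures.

pH = pKa + log(r) ⇒ log(r) = 3.06 − 2.82 = +0.24
r = [ClCH2COO-]/[ClCH2COOH] = 10^(+0.24) = 1.74

ratio = 1.7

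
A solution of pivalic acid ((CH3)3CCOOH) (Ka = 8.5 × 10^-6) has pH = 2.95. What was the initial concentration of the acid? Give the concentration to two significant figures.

C₀ = 1.5 × 10^-1 M

[H+] = 10^(-2.95) = 1.12 × 10^-3 M = x
Ka = x²/(C₀ − x) ⇒ C₀ = x + x²/Ka
C₀ = 1.12 × 10^-3 + (1.12 × 10^-3)²/(8.5 × 10^-6) = 1.49 × 10^-1 M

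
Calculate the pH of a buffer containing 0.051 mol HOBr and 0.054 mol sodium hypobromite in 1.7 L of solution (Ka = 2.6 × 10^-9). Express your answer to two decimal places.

pH = 8.61

pKa = −log(2.6 × 10^-9) = 8.585
Henderson–Hasselbalch: pH = pKa + log([OBr-]/[HOBr]) = 8.585 + log(0.054/0.051)
pH = 8.585 + (+0.025) = 8.61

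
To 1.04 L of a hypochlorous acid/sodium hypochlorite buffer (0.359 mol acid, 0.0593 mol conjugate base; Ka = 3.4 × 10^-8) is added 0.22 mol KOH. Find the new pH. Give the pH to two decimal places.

pH = 7.77

After neutralization: n(HOCl) = 0.139 mol, n(OCl-) = 0.279 mol.
pKa = −log(3.4 × 10^-8) = 7.469
pH = pKa + log([A⁻]/[HA]) = 7.469 + log(0.279/0.139) = 7.469 +0.303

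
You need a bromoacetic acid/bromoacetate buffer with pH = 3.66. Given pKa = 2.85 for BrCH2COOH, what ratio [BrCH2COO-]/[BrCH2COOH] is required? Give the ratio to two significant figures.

ratio = 6.5

pH = pKa + log(r) ⇒ log(r) = 3.66 − 2.85 = +0.81
r = [BrCH2COO-]/[BrCH2COOH] = 10^(+0.81) = 6.46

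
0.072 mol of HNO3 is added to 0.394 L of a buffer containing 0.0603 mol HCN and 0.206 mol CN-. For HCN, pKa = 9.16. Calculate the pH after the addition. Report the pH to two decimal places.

pH = 9.17

After neutralization: n(HCN) = 0.132 mol, n(CN-) = 0.134 mol.
pH = pKa + log(n_CN-/n_HCN) = 9.16 + log(0.134/0.132) = 9.16 + (+0.007)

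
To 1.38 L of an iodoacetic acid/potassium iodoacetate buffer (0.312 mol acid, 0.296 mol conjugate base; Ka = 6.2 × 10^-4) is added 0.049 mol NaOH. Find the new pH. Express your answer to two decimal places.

After neutralization: n(ICH2COOH) = 0.263 mol, n(ICH2COO-) = 0.345 mol.
pKa = −log(6.2 × 10^-4) = 3.208
pH = pKa + log([A⁻]/[HA]) = 3.208 + log(0.345/0.263) = 3.208 +0.118

pH = 3.33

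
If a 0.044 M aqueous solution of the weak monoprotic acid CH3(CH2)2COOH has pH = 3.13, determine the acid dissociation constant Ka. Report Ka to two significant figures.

[H+] = 10^(-3.13) = 7.41 × 10^-4 M
At equilibrium [HA] = 0.044 − 7.41 × 10^-4 = 4.33 × 10^-2 M
Ka = [H+][A-]/[HA] = (7.41 × 10^-4)² / 4.33 × 10^-2 = 1.3 × 10^-5

Ka = 1.3 × 10^-5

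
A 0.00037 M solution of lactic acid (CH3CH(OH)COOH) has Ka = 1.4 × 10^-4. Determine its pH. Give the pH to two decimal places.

CH3CH(OH)COOH ⇌ CH3CH(OH)COO- + H+
From the ICE table, Ka = [H+]²/(0.00037 − [H+]) = 1.4 × 10^-4.
The 5% rule fails; solving [H+]² + Ka·[H+] − Ka·C₀ = 0 exactly:
[H+] = (−Ka + √(Ka² + 4·Ka·C₀))/2 = 1.68 × 10^-4 M
pH = −log[H+] = −log(1.68 × 10^-4) = 3.77

pH = 3.77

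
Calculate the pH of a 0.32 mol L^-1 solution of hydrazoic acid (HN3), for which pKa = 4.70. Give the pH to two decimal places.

pH = 2.60

HN3 ⇌ N3- + H+
Ka = 10^(−4.70) = 2.00 × 10^-5
Ka = [H+]²/(0.32 − [H+]) = 2.00 × 10^-5
Neglecting [H+] in the denominator: [H+] = √(2.00 × 10^-5 × 0.32) = 2.53 × 10^-3 M
([H+]/C₀ = 0.79% < 5%, so the approximation holds.)
pH = −log[H+] = −log(2.53 × 10^-3) = 2.60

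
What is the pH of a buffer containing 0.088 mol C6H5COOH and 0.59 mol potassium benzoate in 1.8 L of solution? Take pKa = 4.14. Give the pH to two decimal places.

pH = pKa + log([A⁻]/[HA]) = 4.14 + log(0.59/0.088)
pH = 4.14 + (+0.826) = 4.97

pH = 4.97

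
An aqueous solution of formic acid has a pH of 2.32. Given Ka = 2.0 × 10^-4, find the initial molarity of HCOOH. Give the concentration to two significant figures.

C₀ = 1.2 × 10^-1 M

[H+] = 10^(-2.32) = 4.79 × 10^-3 M = x
Ka = x²/(C₀ − x) ⇒ C₀ = x + x²/Ka
C₀ = 4.79 × 10^-3 + (4.79 × 10^-3)²/(2.0 × 10^-4) = 1.20 × 10^-1 M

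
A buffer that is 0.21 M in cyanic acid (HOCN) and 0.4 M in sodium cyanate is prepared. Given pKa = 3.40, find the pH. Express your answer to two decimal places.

pH = 3.68

pH = pKa + log([A⁻]/[HA]) = 3.40 + log(0.4/0.21)
pH = 3.40 + (+0.280) = 3.68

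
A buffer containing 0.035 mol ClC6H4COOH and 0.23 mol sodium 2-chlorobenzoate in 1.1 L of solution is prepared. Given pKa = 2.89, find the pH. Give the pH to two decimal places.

pH = 3.71

pH = pKa + log([A⁻]/[HA]) = 2.89 + log(0.23/0.035)
pH = 2.89 + (+0.818) = 3.71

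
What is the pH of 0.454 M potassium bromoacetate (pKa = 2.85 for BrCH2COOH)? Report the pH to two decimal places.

BrCH2COO- is the conjugate base of the weak acid BrCH2COOH.
Ka = 10^(−2.85) = 1.41 × 10^-3
Kb = Kw/Ka = 1.0×10^-14 / 1.41 × 10^-3 = 7.09 × 10^-12
From the ICE table, Kb = [OH-]²/(0.454 − [OH-]) = 7.09 × 10^-12.
Neglecting [OH-] in the denominator: [OH-] = √(7.09 × 10^-12 × 0.454) = 1.79 × 10^-6 M
Check: 0.0004% ionized — well under 5%, approximation valid.
pOH = 5.75, so pH = 14.00 − pOH = 8.25

pH = 8.25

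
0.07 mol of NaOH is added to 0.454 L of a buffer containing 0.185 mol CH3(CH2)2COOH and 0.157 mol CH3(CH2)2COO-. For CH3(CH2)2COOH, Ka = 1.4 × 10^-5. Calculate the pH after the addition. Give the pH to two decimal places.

pH = 5.15

After neutralization: n(CH3(CH2)2COOH) = 0.115 mol, n(CH3(CH2)2COO-) = 0.227 mol.
pKa = −log(1.4 × 10^-5) = 4.854
pH = pKa + log([A⁻]/[HA]) = 4.854 + log(0.227/0.115) = 4.854 +0.295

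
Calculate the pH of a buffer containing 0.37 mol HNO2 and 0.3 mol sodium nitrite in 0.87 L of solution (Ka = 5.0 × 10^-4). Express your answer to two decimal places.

pH = 3.21

pKa = −log(5.0 × 10^-4) = 3.301
Using pH = pKa + log([base]/[acid]) with [base]/[acid] = 0.3/0.37:
pH = 3.301 + (-0.091) = 3.21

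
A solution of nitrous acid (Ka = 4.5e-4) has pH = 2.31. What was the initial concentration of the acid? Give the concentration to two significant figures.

C₀ = 5.8 × 10^-2 M

[H+] = 10^(-2.31) = 4.90 × 10^-3 M = x
Ka = x²/(C₀ − x) ⇒ C₀ = x + x²/Ka
C₀ = 4.90 × 10^-3 + (4.90 × 10^-3)²/(4.5 × 10^-4) = 5.83 × 10^-2 M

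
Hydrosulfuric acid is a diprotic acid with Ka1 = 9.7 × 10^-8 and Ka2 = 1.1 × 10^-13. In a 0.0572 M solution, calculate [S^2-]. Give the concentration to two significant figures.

1.1 × 10^-13 M

First ionization gives [H+] ≈ [HS-] = 7.45 × 10^-5 M.
Second step: Ka2 = [H+][S^2-]/[HS-] ≈ [S^2-] (since [H+] ≈ [HS-]).
So [S^2-] ≈ Ka2.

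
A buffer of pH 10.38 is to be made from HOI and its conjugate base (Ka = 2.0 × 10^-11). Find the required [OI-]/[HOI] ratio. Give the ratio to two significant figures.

ratio = 0.48

pKa = -log(2.0 × 10^-11) = 10.699
pH = pKa + log(r) ⇒ log(r) = 10.38 − 10.699 = -0.319
r = [OI-]/[HOI] = 10^(-0.319) = 0.48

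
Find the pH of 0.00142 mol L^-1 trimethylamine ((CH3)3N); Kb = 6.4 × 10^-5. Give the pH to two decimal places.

pH = 10.43

(CH3)3N + H2O ⇌ (CH3)3NH+ + OH-
Let x = [OH-] at equilibrium. Kb = x²/(0.00142 − x).
Here C₀/Kb ≈ 22.2, so the small-x approximation fails. Use the quadratic:
x = (−Kb + √(Kb² + 4·Kb·C₀))/2 = 2.71 × 10^-4 M
pOH = 3.57, so pH = 14.00 − pOH = 10.43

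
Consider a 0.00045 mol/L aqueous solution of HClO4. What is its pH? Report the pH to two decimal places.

HClO4 is a strong acid and dissociates completely, so [H+] = 0.00045 M.
pH = -log(0.00045) = 3.35

pH = 3.35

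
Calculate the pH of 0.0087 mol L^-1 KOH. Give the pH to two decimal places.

KOH is a strong base; [OH-] = 0.0087 M.
pOH = -log(0.0087) = 2.06
pH = 14.00 - 2.06 = 11.94

pH = 11.94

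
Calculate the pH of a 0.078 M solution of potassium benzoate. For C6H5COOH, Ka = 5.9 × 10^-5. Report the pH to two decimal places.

C6H5COO- is the conjugate base of the weak acid C6H5COOH.
Kb = Kw/Ka = 1.0×10^-14 / 5.9 × 10^-5 = 1.69 × 10^-10
Kb = x²/(0.078 − x) = 1.69 × 10^-10
Since Kb ≪ C₀, x ≈ √(Kb·C₀) = 3.63 × 10^-6 M.
Check: 0.0047% ionized — well under 5%, approximation valid.
pOH = 5.44, so pH = 14.00 − pOH = 8.56

pH = 8.56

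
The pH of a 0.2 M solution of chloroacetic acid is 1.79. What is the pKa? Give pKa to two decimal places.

pKa = 2.84

[H+] = 10^(-1.79) = 1.62 × 10^-2 M
At equilibrium [HA] = 0.2 − 1.62 × 10^-2 = 1.84 × 10^-1 M
Ka = [H+][A-]/[HA] = (1.62 × 10^-2)² / 1.84 × 10^-1 = 1.43 × 10^-3
pKa = -log(1.43 × 10^-3) = 2.84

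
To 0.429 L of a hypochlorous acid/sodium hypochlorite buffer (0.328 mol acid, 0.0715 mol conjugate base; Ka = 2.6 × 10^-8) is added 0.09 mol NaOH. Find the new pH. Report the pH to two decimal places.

After neutralization: n(HOCl) = 0.238 mol, n(OCl-) = 0.161 mol.
pKa = −log(2.6 × 10^-8) = 7.585
pH = pKa + log(n_OCl-/n_HOCl) = 7.585 + log(0.161/0.238) = 7.585 + (-0.170)

pH = 7.42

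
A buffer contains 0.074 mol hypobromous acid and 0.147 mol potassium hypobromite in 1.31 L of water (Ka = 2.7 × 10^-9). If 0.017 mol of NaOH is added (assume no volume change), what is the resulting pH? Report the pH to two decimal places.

pH = 9.03

After neutralization: n(HOBr) = 0.057 mol, n(OBr-) = 0.164 mol.
pKa = −log(2.7 × 10^-9) = 8.569
pH = pKa + log(n_OBr-/n_HOBr) = 8.569 + log(0.164/0.057) = 8.569 + (+0.459)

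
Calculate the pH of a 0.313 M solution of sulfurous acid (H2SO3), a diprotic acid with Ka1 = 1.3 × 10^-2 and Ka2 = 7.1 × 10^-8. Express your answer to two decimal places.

Ka1 ≫ Ka2, so treat the first dissociation as the only significant source of H+.
Ka1 = x²/(0.313 − x) = 1.3 × 10^-2
Solving the quadratic: x = (−Ka1 + √(Ka1² + 4·Ka1·C₀))/2 = 5.76 × 10^-2 M
pH = −log(5.76 × 10^-2) = 1.24

pH = 1.24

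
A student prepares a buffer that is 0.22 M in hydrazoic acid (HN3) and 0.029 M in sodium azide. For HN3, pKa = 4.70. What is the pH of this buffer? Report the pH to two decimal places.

Using pH = pKa + log([base]/[acid]) with [base]/[acid] = 0.029/0.22:
pH = 4.70 + (-0.880) = 3.82

pH = 3.82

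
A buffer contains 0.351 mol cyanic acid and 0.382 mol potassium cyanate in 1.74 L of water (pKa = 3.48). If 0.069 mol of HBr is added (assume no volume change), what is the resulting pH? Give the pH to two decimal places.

pH = 3.35

Added H+ converts OCN- to HOCN: HOCN → 0.42 mol, OCN- → 0.313 mol.
Henderson–Hasselbalch with mole ratio 0.313/0.42: pH = 3.48 + (-0.128)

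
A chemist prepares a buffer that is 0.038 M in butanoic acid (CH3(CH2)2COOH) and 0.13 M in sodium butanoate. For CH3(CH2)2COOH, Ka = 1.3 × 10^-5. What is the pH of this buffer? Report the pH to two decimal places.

pKa = −log(1.3 × 10^-5) = 4.886
Using pH = pKa + log([base]/[acid]) with [base]/[acid] = 0.13/0.038:
pH = 4.886 + (+0.534) = 5.42

pH = 5.42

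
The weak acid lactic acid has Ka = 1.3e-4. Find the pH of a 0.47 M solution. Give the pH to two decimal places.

CH3CH(OH)COOH ⇌ CH3CH(OH)COO- + H+
Ka = [H+]²/(0.47 − [H+]) = 1.3 × 10^-4
Neglecting [H+] in the denominator: [H+] = √(1.3 × 10^-4 × 0.47) = 7.82 × 10^-3 M
pH = −log[H+] = −log(7.82 × 10^-3) = 2.11

pH = 2.11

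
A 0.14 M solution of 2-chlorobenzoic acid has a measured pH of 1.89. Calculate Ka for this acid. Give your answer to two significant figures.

[H+] = 10^(-1.89) = 1.29 × 10^-2 M
At equilibrium [HA] = 0.14 − 1.29 × 10^-2 = 1.27 × 10^-1 M
Ka = [H+][A-]/[HA] = (1.29 × 10^-2)² / 1.27 × 10^-1 = 1.3 × 10^-3

Ka = 1.3 × 10^-3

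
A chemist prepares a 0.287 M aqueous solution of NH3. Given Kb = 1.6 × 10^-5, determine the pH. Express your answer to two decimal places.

pH = 11.33

NH3 + H2O ⇌ NH4+ + OH-
Kb = x²/(0.287 − x) = 1.6 × 10^-5
Since Kb ≪ C₀, x ≈ √(Kb·C₀) = 2.14 × 10^-3 M.
pOH = −log(2.14 × 10^-3) = 2.67; pH = 14.00 − 2.67 = 11.33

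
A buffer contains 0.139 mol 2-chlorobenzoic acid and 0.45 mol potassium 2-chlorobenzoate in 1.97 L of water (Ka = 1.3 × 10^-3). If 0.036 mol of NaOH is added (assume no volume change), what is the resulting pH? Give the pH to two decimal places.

pH = 3.56

After neutralization: n(ClC6H4COOH) = 0.103 mol, n(ClC6H4COO-) = 0.486 mol.
pKa = −log(1.3 × 10^-3) = 2.886
pH = pKa + log([A⁻]/[HA]) = 2.886 + log(0.486/0.103) = 2.886 +0.674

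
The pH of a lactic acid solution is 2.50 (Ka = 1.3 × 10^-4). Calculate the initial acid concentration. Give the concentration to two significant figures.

C₀ = 8.0 × 10^-2 M

[H+] = 10^(-2.50) = 3.16 × 10^-3 M = x
Ka = x²/(C₀ − x) ⇒ C₀ = x + x²/Ka
C₀ = 3.16 × 10^-3 + (3.16 × 10^-3)²/(1.3 × 10^-4) = 8.00 × 10^-2 M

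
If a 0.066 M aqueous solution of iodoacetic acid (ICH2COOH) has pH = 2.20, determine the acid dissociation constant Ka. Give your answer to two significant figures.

Ka = 6.7 × 10^-4

[H+] = 10^(-2.20) = 6.31 × 10^-3 M
At equilibrium [HA] = 0.066 − 6.31 × 10^-3 = 5.97 × 10^-2 M
Ka = [H+][A-]/[HA] = (6.31 × 10^-3)² / 5.97 × 10^-2 = 6.7 × 10^-4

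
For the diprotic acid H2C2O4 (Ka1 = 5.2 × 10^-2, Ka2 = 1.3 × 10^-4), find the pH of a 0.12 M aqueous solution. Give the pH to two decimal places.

pH = 1.24

Since Ka1 ≫ Ka2, the first ionization dominates [H+].
Ka1 = x²/(0.12 − x) = 5.2 × 10^-2
Solving the quadratic: x = (−Ka1 + √(Ka1² + 4·Ka1·C₀))/2 = 5.72 × 10^-2 M
pH = −log(5.72 × 10^-2) = 1.24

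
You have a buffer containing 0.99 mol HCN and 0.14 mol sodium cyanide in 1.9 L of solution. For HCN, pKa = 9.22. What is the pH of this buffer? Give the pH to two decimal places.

Henderson–Hasselbalch: pH = pKa + log([CN-]/[HCN]) = 9.22 + log(0.14/0.99)
pH = 9.22 + (-0.850) = 8.37

pH = 8.37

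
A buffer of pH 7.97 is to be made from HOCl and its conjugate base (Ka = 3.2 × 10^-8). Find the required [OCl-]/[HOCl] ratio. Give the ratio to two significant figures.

ratio = 3.0

pKa = -log(3.2 × 10^-8) = 7.495
pH = pKa + log(r) ⇒ log(r) = 7.97 − 7.495 = +0.475
r = [OCl-]/[HOCl] = 10^(+0.475) = 2.99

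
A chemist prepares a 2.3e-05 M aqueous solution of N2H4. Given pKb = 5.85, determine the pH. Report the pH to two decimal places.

N2H4 + H2O ⇌ N2H5+ + OH-
Kb = 10^(−5.85) = 1.41 × 10^-6
From the ICE table, Kb = [OH-]²/(2.3e-05 − [OH-]) = 1.41 × 10^-6.
Here C₀/Kb ≈ 16.3, so the small-[OH-] approximation fails. Use the quadratic:
[OH-] = [−1.41e-06 + √(1.41e-06² + 1.3e-10)]/2 = 5.03 × 10^-6 M
pOH = 5.30, so pH = 14.00 − pOH = 8.70

pH = 8.70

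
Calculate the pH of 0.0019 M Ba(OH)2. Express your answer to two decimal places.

Ba(OH)2 is a strong base (each formula unit releases 2 OH-); [OH-] = 0.0038 M.
pOH = -log(0.0038) = 2.42
pH = 14.00 - 2.42 = 11.58

pH = 11.58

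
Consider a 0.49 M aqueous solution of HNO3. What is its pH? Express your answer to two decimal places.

HNO3 is a strong acid and dissociates completely, so [H+] = 0.49 M.
pH = -log(0.49) = 0.31

pH = 0.31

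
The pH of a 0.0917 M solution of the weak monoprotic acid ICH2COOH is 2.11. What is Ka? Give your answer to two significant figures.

Ka = 7.2 × 10^-4

[H+] = 10^(-2.11) = 7.76 × 10^-3 M
At equilibrium [HA] = 0.0917 − 7.76 × 10^-3 = 8.39 × 10^-2 M
Ka = [H+][A-]/[HA] = (7.76 × 10^-3)² / 8.39 × 10^-2 = 7.2 × 10^-4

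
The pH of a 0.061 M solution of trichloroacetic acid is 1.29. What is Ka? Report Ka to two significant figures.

Ka = 2.7 × 10^-1

[H+] = 10^(-1.29) = 5.13 × 10^-2 M
At equilibrium [HA] = 0.061 − 5.13 × 10^-2 = 9.70 × 10^-3 M
Ka = [H+][A-]/[HA] = (5.13 × 10^-2)² / 9.70 × 10^-3 = 2.7 × 10^-1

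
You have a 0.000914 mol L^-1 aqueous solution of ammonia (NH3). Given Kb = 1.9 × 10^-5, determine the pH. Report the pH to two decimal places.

pH = 10.09

NH3 + H2O ⇌ NH4+ + OH-
From the ICE table, Kb = x²/(0.000914 − x) = 1.9 × 10^-5.
Here C₀/Kb ≈ 48.1, so the small-x approximation fails. Use the quadratic:
x = [−1.9e-05 + √(1.9e-05² + 6.95e-08)]/2 = 1.23 × 10^-4 M
pOH = 3.91, so pH = 14.00 − pOH = 10.09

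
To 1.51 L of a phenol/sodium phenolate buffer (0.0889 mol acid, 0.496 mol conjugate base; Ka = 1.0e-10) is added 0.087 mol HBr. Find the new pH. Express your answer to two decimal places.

pH = 10.37

Added H+ converts C6H5O- to C6H5OH: C6H5OH → 0.176 mol, C6H5O- → 0.409 mol.
pKa = −log(1.0 × 10^-10) = 10.000
Henderson–Hasselbalch with mole ratio 0.409/0.176: pH = 10.000 + (+0.366)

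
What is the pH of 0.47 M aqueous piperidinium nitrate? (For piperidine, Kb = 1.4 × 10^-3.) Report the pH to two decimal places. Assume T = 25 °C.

pH = 5.74

C5H10NH2+ is the conjugate acid of the weak base C5H10NH.
Ka = Kw/Kb = 1.0×10^-14 / 1.4 × 10^-3 = 7.14 × 10^-12
Ka = x²/(0.47 − x) = 7.14 × 10^-12
Neglecting x in the denominator: x = √(7.14 × 10^-12 × 0.47) = 1.83 × 10^-6 M
(x/C₀ = 0.00039% < 5%, so the approximation holds.)
pH = −log[H+] = −log(1.83 × 10^-6) = 5.74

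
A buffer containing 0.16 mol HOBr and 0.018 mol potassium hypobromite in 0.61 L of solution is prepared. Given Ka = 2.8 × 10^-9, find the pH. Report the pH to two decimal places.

pKa = −log(2.8 × 10^-9) = 8.553
Using pH = pKa + log([base]/[acid]) with [base]/[acid] = 0.018/0.16:
pH = 8.553 + (-0.949) = 7.60

pH = 7.60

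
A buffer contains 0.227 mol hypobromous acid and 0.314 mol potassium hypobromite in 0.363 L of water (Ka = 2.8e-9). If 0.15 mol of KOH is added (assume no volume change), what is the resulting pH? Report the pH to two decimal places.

pH = 9.33

After neutralization: n(HOBr) = 0.077 mol, n(OBr-) = 0.464 mol.
pKa = −log(2.8 × 10^-9) = 8.553
pH = pKa + log(n_OBr-/n_HOBr) = 8.553 + log(0.464/0.077) = 8.553 + (+0.780)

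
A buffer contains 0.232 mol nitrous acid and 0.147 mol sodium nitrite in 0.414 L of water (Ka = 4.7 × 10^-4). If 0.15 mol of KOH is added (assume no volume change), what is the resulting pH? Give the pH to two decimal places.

OH- converts HNO2 to NO2-: HNO2 → 0.082 mol, NO2- → 0.297 mol.
pKa = −log(4.7 × 10^-4) = 3.328
pH = pKa + log(n_NO2-/n_HNO2) = 3.328 + log(0.297/0.082) = 3.328 + (+0.559)

pH = 3.89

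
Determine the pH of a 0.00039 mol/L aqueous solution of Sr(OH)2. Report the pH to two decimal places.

pH = 10.89

Sr(OH)2 is a strong base (each formula unit releases 2 OH-); [OH-] = 0.00078 M.
pOH = -log(0.00078) = 3.11
pH = 14.00 - 3.11 = 10.89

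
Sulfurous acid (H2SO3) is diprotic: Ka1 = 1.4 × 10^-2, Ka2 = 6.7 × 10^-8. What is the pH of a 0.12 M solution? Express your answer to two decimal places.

pH = 1.46

Since Ka1 ≫ Ka2, the first ionization dominates [H+].
Ka1 = x²/(0.12 − x) = 1.4 × 10^-2
Solving the quadratic: x = (−Ka1 + √(Ka1² + 4·Ka1·C₀))/2 = 3.46 × 10^-2 M
pH = −log(3.46 × 10^-2) = 1.46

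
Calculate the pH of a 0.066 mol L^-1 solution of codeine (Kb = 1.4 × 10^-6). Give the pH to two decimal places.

C18H21NO3 + H2O ⇌ C18H22NO3+ + OH-
Let x = [OH-] at equilibrium. Kb = x²/(0.066 − x).
Assume x ≪ 0.066: x ≈ √(1.4 × 10^-6 × 0.066) = 3.04 × 10^-4 M
Check: 0.46% ionized — well under 5%, approximation valid.
pOH = 3.52, so pH = 14.00 − pOH = 10.48

pH = 10.48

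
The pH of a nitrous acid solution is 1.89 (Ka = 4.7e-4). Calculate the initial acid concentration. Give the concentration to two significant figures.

C₀ = 3.7 × 10^-1 M

[H+] = 10^(-1.89) = 1.29 × 10^-2 M = x
Ka = x²/(C₀ − x) ⇒ C₀ = x + x²/Ka
C₀ = 1.29 × 10^-2 + (1.29 × 10^-2)²/(4.7 × 10^-4) = 3.67 × 10^-1 M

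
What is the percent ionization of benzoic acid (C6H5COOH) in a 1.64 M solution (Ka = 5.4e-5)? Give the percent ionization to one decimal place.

0.6%

C6H5COOH ⇌ C6H5COO- + H+; let x = [H+] at equilibrium.
x ≈ √(Ka·C₀) = √(5.4 × 10^-5 × 1.64) = 9.41 × 10^-3 M
% ionization = x/C₀ × 100% = 9.41 × 10^-3/1.64 × 100% = 0.6%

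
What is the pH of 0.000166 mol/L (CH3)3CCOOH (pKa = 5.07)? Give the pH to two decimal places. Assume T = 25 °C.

pH = 4.47

(CH3)3CCOOH ⇌ (CH3)3CCOO- + H+
Ka = 10^(−5.07) = 8.51 × 10^-6
From the ICE table, Ka = [H+]²/(0.000166 − [H+]) = 8.51 × 10^-6.
[H+] is not negligible relative to C₀; solve [H+]² + 8.51e-06·[H+] − 1.41e-09 = 0.
[H+] = [−8.51e-06 + √(8.51e-06² + 5.65e-09)]/2 = 3.36 × 10^-5 M
pH = −log(3.36 × 10^-5) = 4.47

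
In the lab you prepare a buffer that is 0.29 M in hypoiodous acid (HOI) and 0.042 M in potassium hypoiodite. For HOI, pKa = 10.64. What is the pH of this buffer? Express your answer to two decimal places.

Using pH = pKa + log([base]/[acid]) with [base]/[acid] = 0.042/0.29:
pH = 10.64 + (-0.839) = 9.80

pH = 9.80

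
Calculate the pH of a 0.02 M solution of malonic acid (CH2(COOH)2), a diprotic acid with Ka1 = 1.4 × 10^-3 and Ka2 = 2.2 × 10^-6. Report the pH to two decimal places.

pH = 2.33

Ka1 ≫ Ka2, so treat the first dissociation as the only significant source of H+.
Ka1 = x²/(0.02 − x) = 1.4 × 10^-3
Solving the quadratic: x = (−Ka1 + √(Ka1² + 4·Ka1·C₀))/2 = 4.64 × 10^-3 M
pH = −log(4.64 × 10^-3) = 2.33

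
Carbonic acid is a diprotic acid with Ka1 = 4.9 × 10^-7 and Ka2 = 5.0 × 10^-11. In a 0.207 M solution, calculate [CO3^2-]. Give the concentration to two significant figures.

5.0 × 10^-11 M

First ionization gives [H+] ≈ [HCO3-] = 3.18 × 10^-4 M.
Second step: Ka2 = [H+][CO3^2-]/[HCO3-] ≈ [CO3^2-] (since [H+] ≈ [HCO3-]).
So [CO3^2-] ≈ Ka2.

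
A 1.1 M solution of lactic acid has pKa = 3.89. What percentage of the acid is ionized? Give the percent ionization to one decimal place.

1.1%

CH3CH(OH)COOH ⇌ CH3CH(OH)COO- + H+; let x = [H+] at equilibrium.
Ka = 10^(−3.89) = 1.29 × 10^-4
x ≈ √(Ka·C₀) = √(1.29 × 10^-4 × 1.1) = 1.19 × 10^-2 M
Fraction ionized = 1.19 × 10^-2 / 1.1 = 0.0108 → 1.1%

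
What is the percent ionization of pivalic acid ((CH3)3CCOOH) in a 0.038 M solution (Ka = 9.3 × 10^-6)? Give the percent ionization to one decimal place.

(CH3)3CCOOH ⇌ (CH3)3CCOO- + H+; let x = [H+] at equilibrium.
x ≈ √(Ka·C₀) = √(9.3 × 10^-6 × 0.038) = 5.94 × 10^-4 M
Fraction ionized = 5.94 × 10^-4 / 0.038 = 0.0156 → 1.6%

1.6%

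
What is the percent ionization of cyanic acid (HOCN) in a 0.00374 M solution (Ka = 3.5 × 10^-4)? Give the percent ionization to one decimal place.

26.3%

HOCN ⇌ OCN- + H+; let x = [H+] at equilibrium.
Ka = x²/(C₀ − x); solving the quadratic gives x = 9.82 × 10^-4 M.
% ionization = x/C₀ × 100% = 9.82 × 10^-4/0.00374 × 100% = 26.3%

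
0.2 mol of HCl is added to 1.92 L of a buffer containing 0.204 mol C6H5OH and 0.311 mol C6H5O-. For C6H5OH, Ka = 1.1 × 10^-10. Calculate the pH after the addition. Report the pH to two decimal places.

pH = 9.40

Added H+ converts C6H5O- to C6H5OH: C6H5OH → 0.404 mol, C6H5O- → 0.111 mol.
pKa = −log(1.1 × 10^-10) = 9.959
pH = pKa + log(n_C6H5O-/n_C6H5OH) = 9.959 + log(0.111/0.404) = 9.959 + (-0.561)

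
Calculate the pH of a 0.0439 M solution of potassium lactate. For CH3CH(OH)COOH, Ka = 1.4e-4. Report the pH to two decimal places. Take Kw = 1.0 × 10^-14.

pH = 8.25

CH3CH(OH)COO- is the conjugate base of the weak acid CH3CH(OH)COOH.
Kb = Kw/Ka = 1.0×10^-14 / 1.4 × 10^-4 = 7.14 × 10^-11
Let x = [OH-] at equilibrium. Kb = x²/(0.0439 − x).
Neglecting x in the denominator: x = √(7.14 × 10^-11 × 0.0439) = 1.77 × 10^-6 M
(x/C₀ = 0.004% < 5%, so the approximation holds.)
pOH = 5.75, so pH = 14.00 − pOH = 8.25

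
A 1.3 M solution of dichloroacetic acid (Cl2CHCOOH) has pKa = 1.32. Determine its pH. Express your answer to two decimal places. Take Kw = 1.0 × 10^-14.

Cl2CHCOOH ⇌ Cl2CHCOO- + H+
Ka = 10^(−1.32) = 4.79 × 10^-2
Ka = [H+]²/(1.3 − [H+]) = 4.79 × 10^-2
[H+] is not negligible relative to C₀; solve [H+]² + 0.0479·[H+] − 0.0623 = 0.
[H+] = [−0.0479 + √(0.0479² + 0.249)]/2 = 2.27 × 10^-1 M
pH = −log(2.27 × 10^-1) = 0.64

pH = 0.64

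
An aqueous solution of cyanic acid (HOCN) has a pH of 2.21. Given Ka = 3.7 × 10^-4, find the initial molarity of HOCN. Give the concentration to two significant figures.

C₀ = 1.1 × 10^-1 M

[H+] = 10^(-2.21) = 6.17 × 10^-3 M = x
Ka = x²/(C₀ − x) ⇒ C₀ = x + x²/Ka
C₀ = 6.17 × 10^-3 + (6.17 × 10^-3)²/(3.7 × 10^-4) = 1.09 × 10^-1 M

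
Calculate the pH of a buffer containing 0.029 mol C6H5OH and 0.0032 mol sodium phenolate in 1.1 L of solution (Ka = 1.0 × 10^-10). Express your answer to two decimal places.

pH = 9.04

pKa = −log(1.0 × 10^-10) = 10.000
Using pH = pKa + log([base]/[acid]) with [base]/[acid] = 0.0032/0.029:
pH = 10.000 + (-0.957) = 9.04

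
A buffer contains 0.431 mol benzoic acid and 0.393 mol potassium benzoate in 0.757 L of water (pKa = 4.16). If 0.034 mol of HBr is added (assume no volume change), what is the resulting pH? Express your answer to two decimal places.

Added H+ converts C6H5COO- to C6H5COOH: C6H5COOH → 0.465 mol, C6H5COO- → 0.359 mol.
Henderson–Hasselbalch with mole ratio 0.359/0.465: pH = 4.16 + (-0.112)

pH = 4.05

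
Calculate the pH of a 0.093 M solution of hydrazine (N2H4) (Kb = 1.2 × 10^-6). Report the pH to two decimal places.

N2H4 + H2O ⇌ N2H5+ + OH-
From the ICE table, Kb = [OH-]²/(0.093 − [OH-]) = 1.2 × 10^-6.
Assume [OH-] ≪ 0.093: [OH-] ≈ √(1.2 × 10^-6 × 0.093) = 3.34 × 10^-4 M
([OH-]/C₀ = 0.36% < 5%, so the approximation holds.)
pOH = −log(3.34 × 10^-4) = 3.48; pH = 14.00 − 3.48 = 10.52

pH = 10.52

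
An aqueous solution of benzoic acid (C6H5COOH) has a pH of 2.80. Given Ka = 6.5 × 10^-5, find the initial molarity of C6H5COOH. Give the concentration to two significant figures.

[H+] = 10^(-2.80) = 1.58 × 10^-3 M = x
Ka = x²/(C₀ − x) ⇒ C₀ = x + x²/Ka
C₀ = 1.58 × 10^-3 + (1.58 × 10^-3)²/(6.5 × 10^-5) = 4.00 × 10^-2 M

C₀ = 4.0 × 10^-2 M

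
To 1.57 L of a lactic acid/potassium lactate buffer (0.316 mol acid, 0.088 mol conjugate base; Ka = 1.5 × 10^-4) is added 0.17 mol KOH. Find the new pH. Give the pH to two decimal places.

pH = 4.07

OH- converts CH3CH(OH)COOH to CH3CH(OH)COO-: CH3CH(OH)COOH → 0.146 mol, CH3CH(OH)COO- → 0.258 mol.
pKa = −log(1.5 × 10^-4) = 3.824
pH = pKa + log([A⁻]/[HA]) = 3.824 + log(0.258/0.146) = 3.824 +0.247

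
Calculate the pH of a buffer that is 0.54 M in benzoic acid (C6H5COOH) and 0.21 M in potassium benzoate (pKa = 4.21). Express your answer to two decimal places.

Henderson–Hasselbalch: pH = pKa + log([C6H5COO-]/[C6H5COOH]) = 4.21 + log(0.21/0.54)
pH = 4.21 + (-0.410) = 3.80

pH = 3.80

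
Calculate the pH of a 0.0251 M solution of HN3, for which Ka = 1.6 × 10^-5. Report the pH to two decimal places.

pH = 3.20

HN3 ⇌ N3- + H+
Let x = [H+] at equilibrium. Ka = x²/(0.0251 − x).
Since Ka ≪ C₀, x ≈ √(Ka·C₀) = 6.34 × 10^-4 M.
(x/C₀ = 2.5% < 5%, so the approximation holds.)
pH = −log[H+] = −log(6.34 × 10^-4) = 3.20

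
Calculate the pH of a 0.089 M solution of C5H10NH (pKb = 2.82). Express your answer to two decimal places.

C5H10NH + H2O ⇌ C5H10NH2+ + OH-
Kb = 10^(−2.82) = 1.51 × 10^-3
Let x = [OH-] at equilibrium. Kb = x²/(0.089 − x).
Here C₀/Kb ≈ 58.9, so the small-x approximation fails. Use the quadratic:
x = (−Kb + √(Kb² + 4·Kb·C₀))/2 = 1.09 × 10^-2 M
pOH = 1.96, so pH = 14.00 − pOH = 12.04

pH = 12.04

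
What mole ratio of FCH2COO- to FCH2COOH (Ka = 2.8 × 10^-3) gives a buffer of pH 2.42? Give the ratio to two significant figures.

pKa = -log(2.8 × 10^-3) = 2.553
pH = pKa + log(r) ⇒ log(r) = 2.42 − 2.553 = -0.133
r = [FCH2COO-]/[FCH2COOH] = 10^(-0.133) = 0.736

ratio = 0.74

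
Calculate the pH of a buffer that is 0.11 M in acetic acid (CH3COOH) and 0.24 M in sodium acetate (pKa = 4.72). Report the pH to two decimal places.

pH = 5.06

Henderson–Hasselbalch: pH = pKa + log([CH3COO-]/[CH3COOH]) = 4.72 + log(0.24/0.11)
pH = 4.72 + (+0.339) = 5.06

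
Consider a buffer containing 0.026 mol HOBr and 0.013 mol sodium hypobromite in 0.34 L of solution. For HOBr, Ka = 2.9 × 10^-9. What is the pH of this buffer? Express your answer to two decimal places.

pH = 8.24

pKa = −log(2.9 × 10^-9) = 8.538
Using pH = pKa + log([base]/[acid]) with [base]/[acid] = 0.013/0.026:
pH = 8.538 + (-0.301) = 8.24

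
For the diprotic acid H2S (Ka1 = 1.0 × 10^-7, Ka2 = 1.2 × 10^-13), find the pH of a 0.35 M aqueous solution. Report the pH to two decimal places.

Since Ka1 ≫ Ka2, the first ionization dominates [H+].
Ka1 = x²/(0.35 − x) = 1.0 × 10^-7
x ≈ √(1.0 × 10^-7 × 0.35) = 1.87 × 10^-4 M
pH = −log(1.87 × 10^-4) = 3.73

pH = 3.73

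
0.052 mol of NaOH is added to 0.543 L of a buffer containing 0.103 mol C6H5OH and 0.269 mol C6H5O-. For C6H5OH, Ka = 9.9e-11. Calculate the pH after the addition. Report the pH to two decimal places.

OH- converts C6H5OH to C6H5O-: C6H5OH → 0.051 mol, C6H5O- → 0.321 mol.
pKa = −log(9.9 × 10^-11) = 10.004
pH = pKa + log(n_C6H5O-/n_C6H5OH) = 10.004 + log(0.321/0.051) = 10.004 + (+0.799)

pH = 10.80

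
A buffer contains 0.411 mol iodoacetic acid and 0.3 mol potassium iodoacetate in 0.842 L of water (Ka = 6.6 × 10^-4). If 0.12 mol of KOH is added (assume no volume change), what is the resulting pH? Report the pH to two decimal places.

After neutralization: n(ICH2COOH) = 0.291 mol, n(ICH2COO-) = 0.42 mol.
pKa = −log(6.6 × 10^-4) = 3.180
pH = pKa + log(n_ICH2COO-/n_ICH2COOH) = 3.180 + log(0.42/0.291) = 3.180 + (+0.159)

pH = 3.34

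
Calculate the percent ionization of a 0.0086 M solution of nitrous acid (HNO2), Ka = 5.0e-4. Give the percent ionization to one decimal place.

21.4%

HNO2 ⇌ NO2- + H+; let x = [H+] at equilibrium.
Ka = x²/(C₀ − x); solving the quadratic gives x = 1.84 × 10^-3 M.
Fraction ionized = 1.84 × 10^-3 / 0.0086 = 0.2140 → 21.4%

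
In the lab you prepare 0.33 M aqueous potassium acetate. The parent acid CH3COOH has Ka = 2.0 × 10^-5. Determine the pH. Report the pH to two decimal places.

pH = 9.11

CH3COO- is the conjugate base of the weak acid CH3COOH.
Kb = Kw/Ka = 1.0×10^-14 / 2.0 × 10^-5 = 5.00 × 10^-10
From the ICE table, Kb = x²/(0.33 − x) = 5.00 × 10^-10.
Assume x ≪ 0.33: x ≈ √(5.00 × 10^-10 × 0.33) = 1.28 × 10^-5 M
pOH = 4.89, so pH = 14.00 − pOH = 9.11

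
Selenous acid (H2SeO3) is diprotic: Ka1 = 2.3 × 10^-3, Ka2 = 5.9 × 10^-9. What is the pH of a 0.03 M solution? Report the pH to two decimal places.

pH = 2.14

Ka1 ≫ Ka2, so treat the first dissociation as the only significant source of H+.
Ka1 = x²/(0.03 − x) = 2.3 × 10^-3
Solving the quadratic: x = (−Ka1 + √(Ka1² + 4·Ka1·C₀))/2 = 7.24 × 10^-3 M
pH = −log(7.24 × 10^-3) = 2.14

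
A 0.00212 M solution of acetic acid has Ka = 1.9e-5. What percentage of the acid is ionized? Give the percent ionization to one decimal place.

CH3COOH ⇌ CH3COO- + H+; let x = [H+] at equilibrium.
Solve x² + 1.9e-05x − 4.03e-08 = 0 → x = 1.91 × 10^-4 M
Fraction ionized = 1.91 × 10^-4 / 0.00212 = 0.0901 → 9.0%

9.0%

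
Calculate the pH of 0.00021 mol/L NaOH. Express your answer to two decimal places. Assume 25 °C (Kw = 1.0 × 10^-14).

NaOH is a strong base; [OH-] = 0.00021 M.
pOH = -log(0.00021) = 3.68
pH = 14.00 - 3.68 = 10.32

pH = 10.32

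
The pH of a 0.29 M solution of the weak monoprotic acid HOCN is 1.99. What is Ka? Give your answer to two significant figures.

[H+] = 10^(-1.99) = 1.02 × 10^-2 M
At equilibrium [HA] = 0.29 − 1.02 × 10^-2 = 2.80 × 10^-1 M
Ka = [H+][A-]/[HA] = (1.02 × 10^-2)² / 2.80 × 10^-1 = 3.7 × 10^-4

Ka = 3.7 × 10^-4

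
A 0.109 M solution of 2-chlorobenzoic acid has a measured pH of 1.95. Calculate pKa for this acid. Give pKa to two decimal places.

pKa = 2.89

[H+] = 10^(-1.95) = 1.12 × 10^-2 M
At equilibrium [HA] = 0.109 − 1.12 × 10^-2 = 9.78 × 10^-2 M
Ka = [H+][A-]/[HA] = (1.12 × 10^-2)² / 9.78 × 10^-2 = 1.28 × 10^-3
pKa = -log(1.28 × 10^-3) = 2.89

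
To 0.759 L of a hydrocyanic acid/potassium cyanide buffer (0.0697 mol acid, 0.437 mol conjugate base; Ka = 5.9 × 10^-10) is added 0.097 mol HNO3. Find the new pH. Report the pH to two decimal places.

Added H+ converts CN- to HCN: HCN → 0.167 mol, CN- → 0.34 mol.
pKa = −log(5.9 × 10^-10) = 9.229
pH = pKa + log([A⁻]/[HA]) = 9.229 + log(0.34/0.167) = 9.229 +0.309

pH = 9.54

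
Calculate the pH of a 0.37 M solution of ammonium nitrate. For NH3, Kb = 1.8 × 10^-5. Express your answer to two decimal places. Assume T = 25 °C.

NH4+ is the conjugate acid of the weak base NH3.
Ka = Kw/Kb = 1.0×10^-14 / 1.8 × 10^-5 = 5.56 × 10^-10
From the ICE table, Ka = [H+]²/(0.37 − [H+]) = 5.56 × 10^-10.
Neglecting [H+] in the denominator: [H+] = √(5.56 × 10^-10 × 0.37) = 1.43 × 10^-5 M
([H+]/C₀ = 0.0039% < 5%, so the approximation holds.)
pH = −log(1.43 × 10^-5) = 4.84

pH = 4.84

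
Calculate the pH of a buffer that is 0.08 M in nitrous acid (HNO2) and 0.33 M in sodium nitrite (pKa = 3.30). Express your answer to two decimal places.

pH = 3.92

Using pH = pKa + log([base]/[acid]) with [base]/[acid] = 0.33/0.08:
pH = 3.30 + (+0.615) = 3.92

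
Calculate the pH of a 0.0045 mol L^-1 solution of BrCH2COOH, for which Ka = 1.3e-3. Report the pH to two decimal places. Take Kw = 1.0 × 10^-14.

BrCH2COOH ⇌ BrCH2COO- + H+
Ka = [H+]²/(0.0045 − [H+]) = 1.3 × 10^-3
The 5% rule fails; solving [H+]² + Ka·[H+] − Ka·C₀ = 0 exactly:
[H+] = (−Ka + √(Ka² + 4·Ka·C₀))/2 = 1.85 × 10^-3 M
pH = −log[H+] = −log(1.85 × 10^-3) = 2.73

pH = 2.73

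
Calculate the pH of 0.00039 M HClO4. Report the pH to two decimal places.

HClO4 is a strong acid and dissociates completely, so [H+] = 0.00039 M.
pH = -log(0.00039) = 3.41

pH = 3.41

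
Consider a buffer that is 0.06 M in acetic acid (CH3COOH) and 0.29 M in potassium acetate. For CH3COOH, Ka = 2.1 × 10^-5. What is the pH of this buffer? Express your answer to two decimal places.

pKa = −log(2.1 × 10^-5) = 4.678
Using pH = pKa + log([base]/[acid]) with [base]/[acid] = 0.29/0.06:
pH = 4.678 + (+0.684) = 5.36

pH = 5.36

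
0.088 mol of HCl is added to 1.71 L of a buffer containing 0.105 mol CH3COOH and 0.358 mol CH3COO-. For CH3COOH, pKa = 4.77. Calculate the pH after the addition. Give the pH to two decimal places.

pH = 4.92

Added H+ converts CH3COO- to CH3COOH: CH3COOH → 0.193 mol, CH3COO- → 0.27 mol.
pH = pKa + log(n_CH3COO-/n_CH3COOH) = 4.77 + log(0.27/0.193) = 4.77 + (+0.146)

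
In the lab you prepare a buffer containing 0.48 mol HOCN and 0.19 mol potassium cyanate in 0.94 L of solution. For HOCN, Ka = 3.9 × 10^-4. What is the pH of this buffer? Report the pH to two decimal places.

pKa = −log(3.9 × 10^-4) = 3.409
Henderson–Hasselbalch: pH = pKa + log([OCN-]/[HOCN]) = 3.409 + log(0.19/0.48)
pH = 3.409 + (-0.402) = 3.01

pH = 3.01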